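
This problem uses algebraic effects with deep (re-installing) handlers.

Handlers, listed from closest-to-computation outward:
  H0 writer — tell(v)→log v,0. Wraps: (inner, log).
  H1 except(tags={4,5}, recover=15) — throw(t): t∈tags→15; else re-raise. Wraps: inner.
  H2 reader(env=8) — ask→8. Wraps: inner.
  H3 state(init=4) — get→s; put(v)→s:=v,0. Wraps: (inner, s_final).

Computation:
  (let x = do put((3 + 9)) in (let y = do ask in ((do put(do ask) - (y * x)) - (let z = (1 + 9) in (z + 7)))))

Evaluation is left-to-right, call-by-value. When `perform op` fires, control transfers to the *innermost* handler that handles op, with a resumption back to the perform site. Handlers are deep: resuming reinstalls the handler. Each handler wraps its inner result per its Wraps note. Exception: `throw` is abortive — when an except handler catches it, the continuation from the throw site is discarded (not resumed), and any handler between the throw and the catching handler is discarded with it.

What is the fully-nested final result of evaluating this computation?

Working:
put(12) @ H3 ⇒ s:=12
ask @ H2 ⇒ 8
ask @ H2 ⇒ 8
put(8) @ H3 ⇒ s:=8
H0 returns (-17, ())
H1 returns (-17, ())
H2 returns (-17, ())
H3 returns ((-17, ()), 8)
= ((-17, ()), 8)

Answer: ((-17, ()), 8)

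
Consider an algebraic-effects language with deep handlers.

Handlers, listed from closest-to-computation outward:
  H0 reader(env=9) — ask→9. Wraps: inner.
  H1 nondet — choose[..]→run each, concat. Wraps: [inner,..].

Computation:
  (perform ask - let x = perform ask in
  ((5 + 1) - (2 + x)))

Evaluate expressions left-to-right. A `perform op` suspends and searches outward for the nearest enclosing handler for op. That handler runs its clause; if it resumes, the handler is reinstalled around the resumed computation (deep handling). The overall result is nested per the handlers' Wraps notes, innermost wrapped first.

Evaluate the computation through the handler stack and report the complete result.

Working:
ask @ H0 ⇒ 9
ask @ H0 ⇒ 9
H0 returns 14
H1 returns [14]
= [14]

Answer: [14]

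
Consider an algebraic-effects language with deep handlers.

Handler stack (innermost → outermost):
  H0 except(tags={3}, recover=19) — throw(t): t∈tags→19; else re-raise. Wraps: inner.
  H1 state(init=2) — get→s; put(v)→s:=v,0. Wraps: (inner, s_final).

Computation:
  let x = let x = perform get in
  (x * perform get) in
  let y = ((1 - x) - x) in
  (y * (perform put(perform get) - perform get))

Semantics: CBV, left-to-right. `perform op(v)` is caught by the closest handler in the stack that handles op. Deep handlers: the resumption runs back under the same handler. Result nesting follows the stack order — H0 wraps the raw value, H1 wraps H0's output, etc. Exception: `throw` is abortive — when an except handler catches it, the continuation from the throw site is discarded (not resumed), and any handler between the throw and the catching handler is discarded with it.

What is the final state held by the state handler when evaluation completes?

Answer: 2

Evaluation trace:
get @ H1 ⇒ 2
get @ H1 ⇒ 2
get @ H1 ⇒ 2
put(2) @ H1 ⇒ s:=2
get @ H1 ⇒ 2
H0 returns 14
H1 returns (14, 2)
= (14, 2)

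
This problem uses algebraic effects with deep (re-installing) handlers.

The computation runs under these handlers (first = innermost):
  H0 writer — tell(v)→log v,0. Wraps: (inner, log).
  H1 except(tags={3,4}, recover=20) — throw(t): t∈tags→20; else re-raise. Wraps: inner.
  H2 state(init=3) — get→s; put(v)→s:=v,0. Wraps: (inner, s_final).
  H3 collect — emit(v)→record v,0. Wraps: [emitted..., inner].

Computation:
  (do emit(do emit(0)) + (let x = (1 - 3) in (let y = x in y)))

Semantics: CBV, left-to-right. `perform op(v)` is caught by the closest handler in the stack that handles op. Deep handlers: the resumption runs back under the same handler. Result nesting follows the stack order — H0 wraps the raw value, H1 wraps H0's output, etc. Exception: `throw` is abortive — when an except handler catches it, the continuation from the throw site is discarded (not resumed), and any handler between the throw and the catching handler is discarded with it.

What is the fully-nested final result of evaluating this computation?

Answer: [0, 0, ((-2, ()), 3)]

Evaluation trace:
emit(0) @ H3 ⇒ out+=0
emit(0) @ H3 ⇒ out+=0
H0 returns (-2, ())
H1 returns (-2, ())
H2 returns ((-2, ()), 3)
H3 returns [0, 0, ((-2, ()), 3)]
= [0, 0, ((-2, ()), 3)]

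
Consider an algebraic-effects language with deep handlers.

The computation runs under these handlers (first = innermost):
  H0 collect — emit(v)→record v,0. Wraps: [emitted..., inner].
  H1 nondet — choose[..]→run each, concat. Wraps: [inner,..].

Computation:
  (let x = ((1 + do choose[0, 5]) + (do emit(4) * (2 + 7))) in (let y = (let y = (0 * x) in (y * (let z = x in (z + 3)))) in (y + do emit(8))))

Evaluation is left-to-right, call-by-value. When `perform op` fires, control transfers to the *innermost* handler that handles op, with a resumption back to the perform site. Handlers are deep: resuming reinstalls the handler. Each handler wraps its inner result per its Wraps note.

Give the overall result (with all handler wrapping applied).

Step-by-step:
choose[0, 5] @ H1
  branch[0] choose=0:
    emit(4) @ H0 ⇒ out+=4
    emit(8) @ H0 ⇒ out+=8
    H0 returns [4, 8, 0]
    H1 returns [[4, 8, 0]]
  branch[1] choose=5:
    emit(4) @ H0 ⇒ out+=4
    emit(8) @ H0 ⇒ out+=8
    H0 returns [4, 8, 0]
    H1 returns [[4, 8, 0]]
= [[4, 8, 0], [4, 8, 0]]

Answer: [[4, 8, 0], [4, 8, 0]]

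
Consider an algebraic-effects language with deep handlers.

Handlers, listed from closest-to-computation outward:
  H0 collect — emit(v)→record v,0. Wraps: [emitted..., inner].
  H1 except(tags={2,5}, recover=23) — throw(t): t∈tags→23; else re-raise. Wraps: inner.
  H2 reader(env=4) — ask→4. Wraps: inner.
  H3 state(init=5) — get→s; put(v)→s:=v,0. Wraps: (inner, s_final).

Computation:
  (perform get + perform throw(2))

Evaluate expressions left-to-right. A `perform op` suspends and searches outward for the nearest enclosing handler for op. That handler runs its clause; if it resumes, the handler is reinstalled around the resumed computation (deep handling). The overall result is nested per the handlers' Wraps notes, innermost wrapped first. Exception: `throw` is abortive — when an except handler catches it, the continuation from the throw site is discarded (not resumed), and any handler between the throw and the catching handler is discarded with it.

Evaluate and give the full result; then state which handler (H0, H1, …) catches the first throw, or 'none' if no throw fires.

Answer: (23, 5) ; first throw caught by: H1

Evaluation trace:
get @ H3 ⇒ 5
throw(2) @ H1 caught ⇒ 23
H2 returns 23
H3 returns (23, 5)
= (23, 5)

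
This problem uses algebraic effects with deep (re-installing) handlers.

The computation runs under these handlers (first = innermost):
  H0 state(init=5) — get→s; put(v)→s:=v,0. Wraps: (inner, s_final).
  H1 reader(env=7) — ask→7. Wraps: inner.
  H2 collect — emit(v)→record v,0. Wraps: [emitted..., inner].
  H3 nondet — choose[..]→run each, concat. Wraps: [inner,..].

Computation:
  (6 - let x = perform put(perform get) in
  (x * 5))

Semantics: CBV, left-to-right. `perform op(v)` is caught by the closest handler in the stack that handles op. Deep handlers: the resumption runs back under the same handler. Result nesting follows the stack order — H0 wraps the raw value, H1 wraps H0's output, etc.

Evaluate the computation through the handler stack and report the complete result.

Answer: [[(6, 5)]]

Step-by-step:
get @ H0 ⇒ 5
put(5) @ H0 ⇒ s:=5
H0 returns (6, 5)
H1 returns (6, 5)
H2 returns [(6, 5)]
H3 returns [[(6, 5)]]
= [[(6, 5)]]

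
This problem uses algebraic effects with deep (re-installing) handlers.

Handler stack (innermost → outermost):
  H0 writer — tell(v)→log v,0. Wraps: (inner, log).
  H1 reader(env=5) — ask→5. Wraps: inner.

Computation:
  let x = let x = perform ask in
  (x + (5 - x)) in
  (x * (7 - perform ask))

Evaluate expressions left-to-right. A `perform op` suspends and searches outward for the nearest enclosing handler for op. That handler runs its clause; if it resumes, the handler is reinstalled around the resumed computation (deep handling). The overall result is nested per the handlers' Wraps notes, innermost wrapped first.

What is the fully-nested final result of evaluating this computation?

Evaluation trace:
ask @ H1 ⇒ 5
ask @ H1 ⇒ 5
H0 returns (10, ())
H1 returns (10, ())
= (10, ())

Answer: (10, ())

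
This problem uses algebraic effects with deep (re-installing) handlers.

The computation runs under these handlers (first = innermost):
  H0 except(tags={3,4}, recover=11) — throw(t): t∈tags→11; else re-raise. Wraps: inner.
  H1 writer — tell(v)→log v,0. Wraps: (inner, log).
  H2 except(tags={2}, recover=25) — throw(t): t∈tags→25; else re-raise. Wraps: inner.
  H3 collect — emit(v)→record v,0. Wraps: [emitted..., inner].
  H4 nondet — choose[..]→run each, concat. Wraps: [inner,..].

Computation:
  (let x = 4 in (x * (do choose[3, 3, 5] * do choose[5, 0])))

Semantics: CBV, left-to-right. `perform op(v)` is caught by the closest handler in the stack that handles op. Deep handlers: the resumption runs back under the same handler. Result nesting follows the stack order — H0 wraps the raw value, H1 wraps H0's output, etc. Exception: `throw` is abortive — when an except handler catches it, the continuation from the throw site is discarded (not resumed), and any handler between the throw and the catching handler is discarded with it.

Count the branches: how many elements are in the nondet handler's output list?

Answer: 6

Evaluation trace:
choose[3, 3, 5] @ H4
  branch[0] choose=3:
    choose[5, 0] @ H4
      branch[0] choose=5:
        H0 returns 60
        H1 returns (60, ())
        H2 returns (60, ())
        H3 returns [(60, ())]
        H4 returns [[(60, ())]]
      branch[1] choose=0:
        H0 returns 0
        H1 returns (0, ())
        H2 returns (0, ())
        H3 returns [(0, ())]
        H4 returns [[(0, ())]]
  branch[1] choose=3:
    choose[5, 0] @ H4
      branch[0] choose=5:
        H0 returns 60
        H1 returns (60, ())
        H2 returns (60, ())
        H3 returns [(60, ())]
        H4 returns [[(60, ())]]
      branch[1] choose=0:
        H0 returns 0
        H1 returns (0, ())
        H2 returns (0, ())
        H3 returns [(0, ())]
        H4 returns [[(0, ())]]
  branch[2] choose=5:
    choose[5, 0] @ H4
      branch[0] choose=5:
        H0 returns 100
        H1 returns (100, ())
        H2 returns (100, ())
        H3 returns [(100, ())]
        H4 returns [[(100, ())]]
      branch[1] choose=0:
        H0 returns 0
        H1 returns (0, ())
        H2 returns (0, ())
        H3 returns [(0, ())]
        H4 returns [[(0, ())]]
= [[(60, ())], [(0, ())], [(60, ())], [(0, ())], [(100, ())], [(0, ())]]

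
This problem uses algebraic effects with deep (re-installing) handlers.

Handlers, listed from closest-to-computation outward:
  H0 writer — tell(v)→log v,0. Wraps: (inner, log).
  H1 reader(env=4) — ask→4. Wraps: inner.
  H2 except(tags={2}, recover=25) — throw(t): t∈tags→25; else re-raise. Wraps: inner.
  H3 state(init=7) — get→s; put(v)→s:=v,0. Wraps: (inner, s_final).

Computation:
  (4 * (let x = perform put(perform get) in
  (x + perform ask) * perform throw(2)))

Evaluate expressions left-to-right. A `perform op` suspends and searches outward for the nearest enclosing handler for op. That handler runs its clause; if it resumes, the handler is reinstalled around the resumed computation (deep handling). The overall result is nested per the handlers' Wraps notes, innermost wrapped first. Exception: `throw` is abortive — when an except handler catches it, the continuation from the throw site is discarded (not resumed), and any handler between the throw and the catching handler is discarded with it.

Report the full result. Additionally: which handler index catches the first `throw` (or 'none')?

Answer: (25, 7) ; first throw caught by: H2

Working:
get @ H3 ⇒ 7
put(7) @ H3 ⇒ s:=7
ask @ H1 ⇒ 4
throw(2) @ H2 caught ⇒ 25
H3 returns (25, 7)
= (25, 7)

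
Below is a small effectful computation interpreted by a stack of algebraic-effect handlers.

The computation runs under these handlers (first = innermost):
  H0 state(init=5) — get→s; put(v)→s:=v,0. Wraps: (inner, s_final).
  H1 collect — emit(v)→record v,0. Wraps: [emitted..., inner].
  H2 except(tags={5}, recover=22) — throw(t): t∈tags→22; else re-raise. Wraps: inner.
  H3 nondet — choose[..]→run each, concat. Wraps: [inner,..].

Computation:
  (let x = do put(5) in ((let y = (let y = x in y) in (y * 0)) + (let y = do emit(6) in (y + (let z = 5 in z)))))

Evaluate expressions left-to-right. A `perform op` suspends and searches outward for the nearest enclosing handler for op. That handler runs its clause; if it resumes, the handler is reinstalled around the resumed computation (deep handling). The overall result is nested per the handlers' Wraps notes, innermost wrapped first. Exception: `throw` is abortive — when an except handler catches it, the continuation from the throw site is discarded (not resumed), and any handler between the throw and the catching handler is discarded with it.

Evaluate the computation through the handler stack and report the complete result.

Answer: [[6, (5, 5)]]

Step-by-step:
put(5) @ H0 ⇒ s:=5
emit(6) @ H1 ⇒ out+=6
H0 returns (5, 5)
H1 returns [6, (5, 5)]
H2 returns [6, (5, 5)]
H3 returns [[6, (5, 5)]]
= [[6, (5, 5)]]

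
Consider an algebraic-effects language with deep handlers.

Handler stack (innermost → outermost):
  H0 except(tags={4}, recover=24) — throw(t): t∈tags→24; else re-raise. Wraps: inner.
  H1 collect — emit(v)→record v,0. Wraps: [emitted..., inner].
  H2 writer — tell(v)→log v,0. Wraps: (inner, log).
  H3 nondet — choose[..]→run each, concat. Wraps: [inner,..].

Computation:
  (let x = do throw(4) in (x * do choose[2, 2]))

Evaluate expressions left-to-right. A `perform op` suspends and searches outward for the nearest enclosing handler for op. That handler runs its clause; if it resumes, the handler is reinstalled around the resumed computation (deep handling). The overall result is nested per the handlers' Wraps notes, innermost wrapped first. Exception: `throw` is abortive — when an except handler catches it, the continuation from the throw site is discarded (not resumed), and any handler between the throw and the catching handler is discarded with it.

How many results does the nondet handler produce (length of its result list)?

Answer: 1

Working:
throw(4) @ H0 caught ⇒ 24
H1 returns [24]
H2 returns ([24], ())
H3 returns [([24], ())]
= [([24], ())]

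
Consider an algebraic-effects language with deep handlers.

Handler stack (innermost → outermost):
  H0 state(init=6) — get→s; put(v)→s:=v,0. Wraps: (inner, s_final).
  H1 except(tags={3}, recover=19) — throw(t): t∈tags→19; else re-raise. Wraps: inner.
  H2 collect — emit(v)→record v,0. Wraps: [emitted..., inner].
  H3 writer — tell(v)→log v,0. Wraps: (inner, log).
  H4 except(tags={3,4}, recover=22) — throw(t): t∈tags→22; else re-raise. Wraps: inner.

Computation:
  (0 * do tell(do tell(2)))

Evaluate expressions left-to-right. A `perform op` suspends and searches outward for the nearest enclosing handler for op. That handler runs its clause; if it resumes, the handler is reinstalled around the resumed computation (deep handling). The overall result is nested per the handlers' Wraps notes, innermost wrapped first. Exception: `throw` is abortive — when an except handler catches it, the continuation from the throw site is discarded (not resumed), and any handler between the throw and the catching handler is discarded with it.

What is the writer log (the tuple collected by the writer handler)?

Answer: (2, 0)

Working:
tell(2) @ H3 ⇒ log+=2
tell(0) @ H3 ⇒ log+=0
H0 returns (0, 6)
H1 returns (0, 6)
H2 returns [(0, 6)]
H3 returns ([(0, 6)], (2, 0))
H4 returns ([(0, 6)], (2, 0))
= ([(0, 6)], (2, 0))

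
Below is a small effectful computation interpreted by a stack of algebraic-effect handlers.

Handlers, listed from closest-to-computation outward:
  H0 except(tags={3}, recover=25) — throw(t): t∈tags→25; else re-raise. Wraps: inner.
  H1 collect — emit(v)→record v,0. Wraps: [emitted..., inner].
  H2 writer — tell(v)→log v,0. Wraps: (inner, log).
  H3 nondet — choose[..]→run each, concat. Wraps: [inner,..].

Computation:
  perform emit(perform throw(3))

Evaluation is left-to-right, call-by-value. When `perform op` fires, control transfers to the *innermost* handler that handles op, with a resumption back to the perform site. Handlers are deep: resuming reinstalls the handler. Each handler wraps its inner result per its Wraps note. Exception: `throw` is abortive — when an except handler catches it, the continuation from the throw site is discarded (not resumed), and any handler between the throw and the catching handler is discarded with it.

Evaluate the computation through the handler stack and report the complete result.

Step-by-step:
throw(3) @ H0 caught ⇒ 25
H1 returns [25]
H2 returns ([25], ())
H3 returns [([25], ())]
= [([25], ())]

Answer: [([25], ())]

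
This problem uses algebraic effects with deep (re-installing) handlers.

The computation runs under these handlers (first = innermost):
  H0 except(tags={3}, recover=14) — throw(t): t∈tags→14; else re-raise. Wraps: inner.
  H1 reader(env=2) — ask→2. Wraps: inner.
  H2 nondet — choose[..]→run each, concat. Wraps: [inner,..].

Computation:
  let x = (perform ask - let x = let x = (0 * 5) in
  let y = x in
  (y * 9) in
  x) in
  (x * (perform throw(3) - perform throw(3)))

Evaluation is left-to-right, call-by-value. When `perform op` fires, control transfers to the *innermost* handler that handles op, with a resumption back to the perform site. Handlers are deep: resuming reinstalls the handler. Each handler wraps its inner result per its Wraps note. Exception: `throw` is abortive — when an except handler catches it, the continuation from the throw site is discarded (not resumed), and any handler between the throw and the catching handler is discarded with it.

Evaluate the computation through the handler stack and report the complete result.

Working:
ask @ H1 ⇒ 2
throw(3) @ H0 caught ⇒ 14
H1 returns 14
H2 returns [14]
= [14]

Answer: [14]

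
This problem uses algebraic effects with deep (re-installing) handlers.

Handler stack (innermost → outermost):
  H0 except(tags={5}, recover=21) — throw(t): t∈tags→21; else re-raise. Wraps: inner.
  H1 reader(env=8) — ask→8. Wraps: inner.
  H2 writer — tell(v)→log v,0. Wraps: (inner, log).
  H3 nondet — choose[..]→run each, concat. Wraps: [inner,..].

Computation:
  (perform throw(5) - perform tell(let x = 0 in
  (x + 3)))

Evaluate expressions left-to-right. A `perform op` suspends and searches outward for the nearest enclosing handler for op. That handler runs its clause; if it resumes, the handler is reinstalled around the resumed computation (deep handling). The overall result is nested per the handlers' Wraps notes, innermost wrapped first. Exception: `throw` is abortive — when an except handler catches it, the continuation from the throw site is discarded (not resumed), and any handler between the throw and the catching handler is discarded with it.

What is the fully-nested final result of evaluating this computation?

Step-by-step:
throw(5) @ H0 caught ⇒ 21
H1 returns 21
H2 returns (21, ())
H3 returns [(21, ())]
= [(21, ())]

Answer: [(21, ())]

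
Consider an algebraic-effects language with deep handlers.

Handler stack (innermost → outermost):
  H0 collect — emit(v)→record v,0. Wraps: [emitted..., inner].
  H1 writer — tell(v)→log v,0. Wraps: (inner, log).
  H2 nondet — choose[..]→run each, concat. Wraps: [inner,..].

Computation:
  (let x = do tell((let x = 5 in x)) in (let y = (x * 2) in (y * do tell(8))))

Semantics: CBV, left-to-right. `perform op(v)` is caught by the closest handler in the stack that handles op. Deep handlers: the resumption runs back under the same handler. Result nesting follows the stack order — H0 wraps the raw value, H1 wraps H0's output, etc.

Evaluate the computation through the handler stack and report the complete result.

Working:
tell(5) @ H1 ⇒ log+=5
tell(8) @ H1 ⇒ log+=8
H0 returns [0]
H1 returns ([0], (5, 8))
H2 returns [([0], (5, 8))]
= [([0], (5, 8))]

Answer: [([0], (5, 8))]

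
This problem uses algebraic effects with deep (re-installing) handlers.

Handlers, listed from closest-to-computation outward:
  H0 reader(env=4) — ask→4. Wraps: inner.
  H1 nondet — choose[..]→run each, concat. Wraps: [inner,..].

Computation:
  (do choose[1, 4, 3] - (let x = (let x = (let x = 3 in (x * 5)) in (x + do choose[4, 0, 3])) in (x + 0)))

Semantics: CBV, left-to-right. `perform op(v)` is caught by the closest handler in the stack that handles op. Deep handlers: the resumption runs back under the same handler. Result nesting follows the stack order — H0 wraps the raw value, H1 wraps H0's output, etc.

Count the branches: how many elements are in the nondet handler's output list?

Answer: 9

Working:
choose[1, 4, 3] @ H1
  branch[0] choose=1:
    choose[4, 0, 3] @ H1
      branch[0] choose=4:
        H0 returns -18
        H1 returns [-18]
      branch[1] choose=0:
        H0 returns -14
        H1 returns [-14]
      branch[2] choose=3:
        H0 returns -17
        H1 returns [-17]
  branch[1] choose=4:
    choose[4, 0, 3] @ H1
      branch[0] choose=4:
        H0 returns -15
        H1 returns [-15]
      branch[1] choose=0:
        H0 returns -11
        H1 returns [-11]
      branch[2] choose=3:
        H0 returns -14
        H1 returns [-14]
  branch[2] choose=3:
    choose[4, 0, 3] @ H1
      branch[0] choose=4:
        H0 returns -16
        H1 returns [-16]
      branch[1] choose=0:
        H0 returns -12
        H1 returns [-12]
      branch[2] choose=3:
        H0 returns -15
        H1 returns [-15]
= [-18, -14, -17, -15, -11, -14, -16, -12, -15]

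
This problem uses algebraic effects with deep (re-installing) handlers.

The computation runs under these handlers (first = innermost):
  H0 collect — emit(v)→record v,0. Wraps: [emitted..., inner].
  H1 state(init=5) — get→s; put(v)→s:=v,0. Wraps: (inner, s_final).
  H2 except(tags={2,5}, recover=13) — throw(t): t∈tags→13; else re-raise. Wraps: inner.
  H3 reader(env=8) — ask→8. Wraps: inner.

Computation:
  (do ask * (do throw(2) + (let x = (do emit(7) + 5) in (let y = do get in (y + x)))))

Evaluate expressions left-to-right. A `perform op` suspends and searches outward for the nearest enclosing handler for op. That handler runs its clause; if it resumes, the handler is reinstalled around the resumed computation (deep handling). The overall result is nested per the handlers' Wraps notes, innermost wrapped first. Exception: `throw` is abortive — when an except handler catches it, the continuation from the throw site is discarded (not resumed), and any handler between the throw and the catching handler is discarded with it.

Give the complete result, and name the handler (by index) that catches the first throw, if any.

Answer: 13 ; first throw caught by: H2

Evaluation trace:
ask @ H3 ⇒ 8
throw(2) @ H2 caught ⇒ 13
H3 returns 13
= 13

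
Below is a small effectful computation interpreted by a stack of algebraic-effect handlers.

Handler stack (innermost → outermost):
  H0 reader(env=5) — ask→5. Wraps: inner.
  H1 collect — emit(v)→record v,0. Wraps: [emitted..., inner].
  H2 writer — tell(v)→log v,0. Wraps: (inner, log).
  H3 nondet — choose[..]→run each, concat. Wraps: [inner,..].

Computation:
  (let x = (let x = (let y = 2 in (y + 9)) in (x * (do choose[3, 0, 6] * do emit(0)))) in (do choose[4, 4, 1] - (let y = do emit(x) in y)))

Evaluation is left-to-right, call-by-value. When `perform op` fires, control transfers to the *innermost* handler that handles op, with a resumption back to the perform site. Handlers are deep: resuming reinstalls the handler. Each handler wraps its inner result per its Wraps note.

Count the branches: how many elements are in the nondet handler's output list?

Evaluation trace:
choose[3, 0, 6] @ H3
  branch[0] choose=3:
    emit(0) @ H1 ⇒ out+=0
    choose[4, 4, 1] @ H3
      branch[0] choose=4:
        emit(0) @ H1 ⇒ out+=0
        H0 returns 4
        H1 returns [0, 0, 4]
        H2 returns ([0, 0, 4], ())
        H3 returns [([0, 0, 4], ())]
      branch[1] choose=4:
        emit(0) @ H1 ⇒ out+=0
        H0 returns 4
        H1 returns [0, 0, 4]
        H2 returns ([0, 0, 4], ())
        H3 returns [([0, 0, 4], ())]
      branch[2] choose=1:
        emit(0) @ H1 ⇒ out+=0
        H0 returns 1
        H1 returns [0, 0, 1]
        H2 returns ([0, 0, 1], ())
        H3 returns [([0, 0, 1], ())]
  branch[1] choose=0:
    emit(0) @ H1 ⇒ out+=0
    choose[4, 4, 1] @ H3
      branch[0] choose=4:
        emit(0) @ H1 ⇒ out+=0
        H0 returns 4
        H1 returns [0, 0, 4]
        H2 returns ([0, 0, 4], ())
        H3 returns [([0, 0, 4], ())]
      branch[1] choose=4:
        emit(0) @ H1 ⇒ out+=0
        H0 returns 4
        H1 returns [0, 0, 4]
        H2 returns ([0, 0, 4], ())
        H3 returns [([0, 0, 4], ())]
      branch[2] choose=1:
        emit(0) @ H1 ⇒ out+=0
        H0 returns 1
        H1 returns [0, 0, 1]
        H2 returns ([0, 0, 1], ())
        H3 returns [([0, 0, 1], ())]
  branch[2] choose=6:
    emit(0) @ H1 ⇒ out+=0
    choose[4, 4, 1] @ H3
      branch[0] choose=4:
        emit(0) @ H1 ⇒ out+=0
        H0 returns 4
        H1 returns [0, 0, 4]
        H2 returns ([0, 0, 4], ())
        H3 returns [([0, 0, 4], ())]
      branch[1] choose=4:
        emit(0) @ H1 ⇒ out+=0
        H0 returns 4
        H1 returns [0, 0, 4]
        H2 returns ([0, 0, 4], ())
        H3 returns [([0, 0, 4], ())]
      branch[2] choose=1:
        emit(0) @ H1 ⇒ out+=0
        H0 returns 1
        H1 returns [0, 0, 1]
        H2 returns ([0, 0, 1], ())
        H3 returns [([0, 0, 1], ())]
= [([0, 0, 4], ()), ([0, 0, 4], ()), ([0, 0, 1], ()), ([0, 0, 4], ()), ([0, 0, 4], ()), ([0, 0, 1], ()), ([0, 0, 4], ()), ([0, 0, 4], ()), ([0, 0, 1], ())]

Answer: 9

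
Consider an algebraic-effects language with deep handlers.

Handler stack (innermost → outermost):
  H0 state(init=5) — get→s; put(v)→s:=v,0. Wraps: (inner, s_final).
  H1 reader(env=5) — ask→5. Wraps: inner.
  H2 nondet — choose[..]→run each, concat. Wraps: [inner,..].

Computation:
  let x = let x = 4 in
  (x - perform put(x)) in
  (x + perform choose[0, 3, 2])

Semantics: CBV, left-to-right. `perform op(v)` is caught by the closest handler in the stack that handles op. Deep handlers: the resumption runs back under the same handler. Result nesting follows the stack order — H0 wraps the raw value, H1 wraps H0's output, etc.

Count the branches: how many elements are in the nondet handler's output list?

Evaluation trace:
put(4) @ H0 ⇒ s:=4
choose[0, 3, 2] @ H2
  branch[0] choose=0:
    H0 returns (4, 4)
    H1 returns (4, 4)
    H2 returns [(4, 4)]
  branch[1] choose=3:
    H0 returns (7, 4)
    H1 returns (7, 4)
    H2 returns [(7, 4)]
  branch[2] choose=2:
    H0 returns (6, 4)
    H1 returns (6, 4)
    H2 returns [(6, 4)]
= [(4, 4), (7, 4), (6, 4)]

Answer: 3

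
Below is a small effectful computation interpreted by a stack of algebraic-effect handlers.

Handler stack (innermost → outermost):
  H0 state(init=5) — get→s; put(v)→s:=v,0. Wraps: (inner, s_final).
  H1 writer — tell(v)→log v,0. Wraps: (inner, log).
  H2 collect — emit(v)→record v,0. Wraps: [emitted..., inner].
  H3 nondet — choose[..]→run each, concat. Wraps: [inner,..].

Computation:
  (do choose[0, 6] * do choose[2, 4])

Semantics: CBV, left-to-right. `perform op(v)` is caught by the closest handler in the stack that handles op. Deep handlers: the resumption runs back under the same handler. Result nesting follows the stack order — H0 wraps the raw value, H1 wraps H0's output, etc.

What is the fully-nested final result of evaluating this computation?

Working:
choose[0, 6] @ H3
  branch[0] choose=0:
    choose[2, 4] @ H3
      branch[0] choose=2:
        H0 returns (0, 5)
        H1 returns ((0, 5), ())
        H2 returns [((0, 5), ())]
        H3 returns [[((0, 5), ())]]
      branch[1] choose=4:
        H0 returns (0, 5)
        H1 returns ((0, 5), ())
        H2 returns [((0, 5), ())]
        H3 returns [[((0, 5), ())]]
  branch[1] choose=6:
    choose[2, 4] @ H3
      branch[0] choose=2:
        H0 returns (12, 5)
        H1 returns ((12, 5), ())
        H2 returns [((12, 5), ())]
        H3 returns [[((12, 5), ())]]
      branch[1] choose=4:
        H0 returns (24, 5)
        H1 returns ((24, 5), ())
        H2 returns [((24, 5), ())]
        H3 returns [[((24, 5), ())]]
= [[((0, 5), ())], [((0, 5), ())], [((12, 5), ())], [((24, 5), ())]]

Answer: [[((0, 5), ())], [((0, 5), ())], [((12, 5), ())], [((24, 5), ())]]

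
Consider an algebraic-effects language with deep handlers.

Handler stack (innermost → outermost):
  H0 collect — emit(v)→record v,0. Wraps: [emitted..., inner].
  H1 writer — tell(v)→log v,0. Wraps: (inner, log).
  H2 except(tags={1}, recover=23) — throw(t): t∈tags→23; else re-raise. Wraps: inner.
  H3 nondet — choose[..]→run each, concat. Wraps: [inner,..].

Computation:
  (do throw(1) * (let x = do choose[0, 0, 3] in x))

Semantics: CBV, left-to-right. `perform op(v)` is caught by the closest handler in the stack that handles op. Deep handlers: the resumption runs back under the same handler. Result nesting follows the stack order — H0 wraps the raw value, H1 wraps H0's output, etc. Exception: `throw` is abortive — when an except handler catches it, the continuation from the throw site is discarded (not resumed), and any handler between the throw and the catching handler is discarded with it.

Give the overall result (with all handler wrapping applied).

Answer: [23]

Step-by-step:
throw(1) @ H2 caught ⇒ 23
H3 returns [23]
= [23]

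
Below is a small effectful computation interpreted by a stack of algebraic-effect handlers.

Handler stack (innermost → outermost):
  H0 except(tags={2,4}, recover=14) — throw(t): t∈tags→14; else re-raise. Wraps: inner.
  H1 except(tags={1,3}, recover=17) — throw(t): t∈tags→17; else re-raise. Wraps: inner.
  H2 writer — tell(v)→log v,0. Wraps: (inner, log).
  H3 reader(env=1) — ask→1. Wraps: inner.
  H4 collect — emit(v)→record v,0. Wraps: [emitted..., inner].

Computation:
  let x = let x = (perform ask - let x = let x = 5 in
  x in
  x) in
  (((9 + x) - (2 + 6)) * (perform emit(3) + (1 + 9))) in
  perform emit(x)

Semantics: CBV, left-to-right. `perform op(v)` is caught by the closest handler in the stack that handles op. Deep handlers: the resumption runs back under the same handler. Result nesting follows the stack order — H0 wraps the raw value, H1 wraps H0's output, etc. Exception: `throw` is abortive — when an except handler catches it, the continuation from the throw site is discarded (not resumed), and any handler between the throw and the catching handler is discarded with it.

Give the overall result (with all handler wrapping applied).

Answer: [3, -30, (0, ())]

Evaluation trace:
ask @ H3 ⇒ 1
emit(3) @ H4 ⇒ out+=3
emit(-30) @ H4 ⇒ out+=-30
H0 returns 0
H1 returns 0
H2 returns (0, ())
H3 returns (0, ())
H4 returns [3, -30, (0, ())]
= [3, -30, (0, ())]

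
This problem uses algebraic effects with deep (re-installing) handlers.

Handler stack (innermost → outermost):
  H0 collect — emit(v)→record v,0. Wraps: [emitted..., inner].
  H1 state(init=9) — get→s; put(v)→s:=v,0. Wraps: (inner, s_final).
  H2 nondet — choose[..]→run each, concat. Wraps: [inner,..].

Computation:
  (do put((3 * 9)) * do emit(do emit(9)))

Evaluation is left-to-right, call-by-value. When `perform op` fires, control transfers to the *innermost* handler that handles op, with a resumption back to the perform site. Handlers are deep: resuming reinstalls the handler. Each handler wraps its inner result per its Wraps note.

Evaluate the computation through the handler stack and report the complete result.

Answer: [([9, 0, 0], 27)]

Working:
put(27) @ H1 ⇒ s:=27
emit(9) @ H0 ⇒ out+=9
emit(0) @ H0 ⇒ out+=0
H0 returns [9, 0, 0]
H1 returns ([9, 0, 0], 27)
H2 returns [([9, 0, 0], 27)]
= [([9, 0, 0], 27)]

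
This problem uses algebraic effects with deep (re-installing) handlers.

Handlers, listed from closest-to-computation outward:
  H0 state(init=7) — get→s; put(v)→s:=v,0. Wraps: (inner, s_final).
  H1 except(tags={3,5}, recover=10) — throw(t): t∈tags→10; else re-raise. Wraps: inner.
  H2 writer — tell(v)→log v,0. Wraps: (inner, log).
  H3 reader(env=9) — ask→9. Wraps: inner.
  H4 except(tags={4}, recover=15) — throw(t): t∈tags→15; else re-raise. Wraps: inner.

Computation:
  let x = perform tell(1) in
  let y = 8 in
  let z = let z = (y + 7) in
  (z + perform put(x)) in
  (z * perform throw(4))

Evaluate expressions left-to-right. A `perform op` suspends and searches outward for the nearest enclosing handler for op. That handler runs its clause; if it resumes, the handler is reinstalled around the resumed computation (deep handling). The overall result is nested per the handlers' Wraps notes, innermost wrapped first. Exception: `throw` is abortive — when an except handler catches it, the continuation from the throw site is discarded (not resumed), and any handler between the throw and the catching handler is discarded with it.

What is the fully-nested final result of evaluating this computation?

Answer: 15

Evaluation trace:
tell(1) @ H2 ⇒ log+=1
put(0) @ H0 ⇒ s:=0
throw(4) @ H1 re-raised
throw(4) @ H4 caught ⇒ 15
= 15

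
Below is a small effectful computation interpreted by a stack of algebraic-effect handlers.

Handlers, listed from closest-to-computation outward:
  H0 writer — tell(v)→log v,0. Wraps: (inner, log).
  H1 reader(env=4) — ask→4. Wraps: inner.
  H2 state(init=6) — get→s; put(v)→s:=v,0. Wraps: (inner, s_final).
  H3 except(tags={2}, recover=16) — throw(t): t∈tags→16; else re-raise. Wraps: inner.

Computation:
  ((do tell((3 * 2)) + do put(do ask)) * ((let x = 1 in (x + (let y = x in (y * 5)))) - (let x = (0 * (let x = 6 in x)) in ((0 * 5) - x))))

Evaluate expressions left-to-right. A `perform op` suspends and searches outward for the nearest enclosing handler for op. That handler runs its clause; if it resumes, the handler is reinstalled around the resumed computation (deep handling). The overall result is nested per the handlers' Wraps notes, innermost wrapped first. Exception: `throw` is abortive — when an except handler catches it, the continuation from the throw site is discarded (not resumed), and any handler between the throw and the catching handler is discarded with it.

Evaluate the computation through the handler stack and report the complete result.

Answer: ((0, (6)), 4)

Step-by-step:
tell(6) @ H0 ⇒ log+=6
ask @ H1 ⇒ 4
put(4) @ H2 ⇒ s:=4
H0 returns (0, (6))
H1 returns (0, (6))
H2 returns ((0, (6)), 4)
H3 returns ((0, (6)), 4)
= ((0, (6)), 4)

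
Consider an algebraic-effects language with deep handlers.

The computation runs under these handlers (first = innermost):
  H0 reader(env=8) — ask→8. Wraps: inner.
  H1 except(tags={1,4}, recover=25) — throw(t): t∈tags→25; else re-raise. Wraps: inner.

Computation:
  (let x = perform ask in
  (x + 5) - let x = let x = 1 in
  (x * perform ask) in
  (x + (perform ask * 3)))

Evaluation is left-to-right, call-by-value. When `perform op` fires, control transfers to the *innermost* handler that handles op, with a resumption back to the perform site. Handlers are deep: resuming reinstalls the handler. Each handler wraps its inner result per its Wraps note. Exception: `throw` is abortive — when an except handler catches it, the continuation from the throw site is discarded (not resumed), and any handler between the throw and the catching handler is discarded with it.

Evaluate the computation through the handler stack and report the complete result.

Answer: -19

Working:
ask @ H0 ⇒ 8
ask @ H0 ⇒ 8
ask @ H0 ⇒ 8
H0 returns -19
H1 returns -19
= -19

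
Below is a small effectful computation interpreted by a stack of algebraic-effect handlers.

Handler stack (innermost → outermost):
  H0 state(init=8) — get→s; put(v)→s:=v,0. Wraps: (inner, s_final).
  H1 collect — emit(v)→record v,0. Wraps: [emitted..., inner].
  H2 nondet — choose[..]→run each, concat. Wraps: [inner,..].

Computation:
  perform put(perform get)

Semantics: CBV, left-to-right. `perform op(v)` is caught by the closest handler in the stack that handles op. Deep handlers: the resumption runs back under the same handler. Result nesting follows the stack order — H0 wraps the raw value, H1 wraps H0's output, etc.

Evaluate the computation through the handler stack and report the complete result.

Answer: [[(0, 8)]]

Working:
get @ H0 ⇒ 8
put(8) @ H0 ⇒ s:=8
H0 returns (0, 8)
H1 returns [(0, 8)]
H2 returns [[(0, 8)]]
= [[(0, 8)]]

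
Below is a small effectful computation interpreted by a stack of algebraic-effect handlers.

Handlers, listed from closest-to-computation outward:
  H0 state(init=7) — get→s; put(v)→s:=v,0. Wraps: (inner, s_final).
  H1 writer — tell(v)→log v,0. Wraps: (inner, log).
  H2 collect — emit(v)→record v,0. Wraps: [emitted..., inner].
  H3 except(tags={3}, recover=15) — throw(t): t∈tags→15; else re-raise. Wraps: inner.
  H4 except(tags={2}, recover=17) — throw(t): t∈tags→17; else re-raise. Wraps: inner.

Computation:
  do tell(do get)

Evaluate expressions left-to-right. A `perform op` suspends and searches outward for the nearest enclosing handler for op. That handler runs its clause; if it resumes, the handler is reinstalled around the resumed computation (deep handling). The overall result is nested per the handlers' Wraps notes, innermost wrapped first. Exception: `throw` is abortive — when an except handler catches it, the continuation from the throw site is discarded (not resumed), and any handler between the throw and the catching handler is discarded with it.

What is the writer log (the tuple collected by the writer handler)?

Step-by-step:
get @ H0 ⇒ 7
tell(7) @ H1 ⇒ log+=7
H0 returns (0, 7)
H1 returns ((0, 7), (7))
H2 returns [((0, 7), (7))]
H3 returns [((0, 7), (7))]
H4 returns [((0, 7), (7))]
= [((0, 7), (7))]

Answer: (7)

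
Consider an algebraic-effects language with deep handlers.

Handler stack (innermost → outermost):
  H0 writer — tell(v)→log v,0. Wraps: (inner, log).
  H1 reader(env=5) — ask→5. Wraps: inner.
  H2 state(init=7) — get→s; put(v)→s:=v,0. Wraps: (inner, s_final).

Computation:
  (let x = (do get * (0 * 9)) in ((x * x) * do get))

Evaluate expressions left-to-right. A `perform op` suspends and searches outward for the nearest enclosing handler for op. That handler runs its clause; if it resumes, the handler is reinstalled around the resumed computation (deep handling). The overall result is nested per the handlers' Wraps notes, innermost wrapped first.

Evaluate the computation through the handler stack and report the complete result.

Evaluation trace:
get @ H2 ⇒ 7
get @ H2 ⇒ 7
H0 returns (0, ())
H1 returns (0, ())
H2 returns ((0, ()), 7)
= ((0, ()), 7)

Answer: ((0, ()), 7)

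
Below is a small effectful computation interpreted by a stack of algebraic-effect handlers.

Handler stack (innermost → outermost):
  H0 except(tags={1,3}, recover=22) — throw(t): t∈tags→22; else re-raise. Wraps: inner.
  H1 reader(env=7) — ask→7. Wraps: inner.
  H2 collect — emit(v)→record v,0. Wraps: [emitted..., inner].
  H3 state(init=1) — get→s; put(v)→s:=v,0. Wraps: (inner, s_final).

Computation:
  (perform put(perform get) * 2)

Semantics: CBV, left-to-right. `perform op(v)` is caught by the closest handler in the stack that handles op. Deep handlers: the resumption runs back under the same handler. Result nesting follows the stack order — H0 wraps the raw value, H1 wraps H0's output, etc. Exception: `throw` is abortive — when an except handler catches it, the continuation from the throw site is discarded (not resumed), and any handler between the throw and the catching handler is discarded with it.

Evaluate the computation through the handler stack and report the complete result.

Working:
get @ H3 ⇒ 1
put(1) @ H3 ⇒ s:=1
H0 returns 0
H1 returns 0
H2 returns [0]
H3 returns ([0], 1)
= ([0], 1)

Answer: ([0], 1)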